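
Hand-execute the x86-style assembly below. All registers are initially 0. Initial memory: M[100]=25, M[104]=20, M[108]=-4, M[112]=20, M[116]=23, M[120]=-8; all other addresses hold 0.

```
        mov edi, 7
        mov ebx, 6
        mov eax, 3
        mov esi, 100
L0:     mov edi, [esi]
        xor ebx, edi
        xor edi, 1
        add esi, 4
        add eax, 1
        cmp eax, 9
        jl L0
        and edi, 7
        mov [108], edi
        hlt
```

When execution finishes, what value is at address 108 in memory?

mov edi, 7 → edi=7
mov ebx, 6 → ebx=6
mov eax, 3 → eax=3
mov esi, 100 → esi=100
mov edi, [esi] → edi=M[100]=25
xor ebx, edi → ebx=6^25=31
xor edi, 1 → edi=25^1=24
add esi, 4 → esi=100+4=104
add eax, 1 → eax=3+1=4
cmp eax, 9  (cmp 4,9)
jl L0: taken
mov edi, [esi] → edi=M[104]=20
xor ebx, edi → ebx=31^20=11
xor edi, 1 → edi=20^1=21
add esi, 4 → esi=104+4=108
add eax, 1 → eax=4+1=5
cmp eax, 9  (cmp 5,9)
jl L0: taken
mov edi, [esi] → edi=M[108]=-4
xor ebx, edi → ebx=11^(-4)=-9
xor edi, 1 → edi=(-4)^1=-3
add esi, 4 → esi=108+4=112
add eax, 1 → eax=5+1=6
cmp eax, 9  (cmp 6,9)
jl L0: taken
mov edi, [esi] → edi=M[112]=20
xor ebx, edi → ebx=(-9)^20=-29
xor edi, 1 → edi=20^1=21
add esi, 4 → esi=112+4=116
add eax, 1 → eax=6+1=7
cmp eax, 9  (cmp 7,9)
jl L0: taken
mov edi, [esi] → edi=M[116]=23
xor ebx, edi → ebx=(-29)^23=-12
xor edi, 1 → edi=23^1=22
add esi, 4 → esi=116+4=120
add eax, 1 → eax=7+1=8
cmp eax, 9  (cmp 8,9)
jl L0: taken
mov edi, [esi] → edi=M[120]=-8
xor ebx, edi → ebx=(-12)^(-8)=12
xor edi, 1 → edi=(-8)^1=-7
add esi, 4 → esi=120+4=124
add eax, 1 → eax=8+1=9
cmp eax, 9  (cmp 9,9)
jl L0: not taken
and edi, 7 → edi=(-7)&7=1
mov [108], edi → M[108]=1
halt.

1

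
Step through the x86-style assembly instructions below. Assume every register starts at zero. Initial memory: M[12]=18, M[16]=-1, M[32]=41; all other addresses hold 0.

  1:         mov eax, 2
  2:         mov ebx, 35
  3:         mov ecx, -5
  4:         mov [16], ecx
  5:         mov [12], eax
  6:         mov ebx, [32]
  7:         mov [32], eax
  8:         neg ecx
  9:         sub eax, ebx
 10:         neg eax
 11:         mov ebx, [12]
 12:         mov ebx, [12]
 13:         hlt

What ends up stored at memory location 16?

after mov eax, 2: eax=2
after mov ebx, 35: ebx=35
after mov ecx, -5: ecx=-5
mov [16], ecx → M[16]=-5
mov [12], eax → M[12]=2
after mov ebx, [32]: ebx=M[32]=41
mov [32], eax → M[32]=2
after neg ecx: ecx=-(-5)=5
after sub eax, ebx: eax=2-41=-39
after neg eax: eax=-(-39)=39
after mov ebx, [12]: ebx=M[12]=2
after mov ebx, [12]: ebx=M[12]=2
halt.

-5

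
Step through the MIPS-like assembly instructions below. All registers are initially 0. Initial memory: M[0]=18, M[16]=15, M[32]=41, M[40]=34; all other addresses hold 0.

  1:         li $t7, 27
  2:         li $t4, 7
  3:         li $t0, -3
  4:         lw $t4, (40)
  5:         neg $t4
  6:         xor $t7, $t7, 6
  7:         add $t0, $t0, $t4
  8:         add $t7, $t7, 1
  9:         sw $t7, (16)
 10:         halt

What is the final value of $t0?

-37

li $t7, 27 → $t7=27
li $t4, 7 → $t4=7
li $t0, -3 → $t0=-3
lw $t4, (40) → $t4=M[40]=34
neg $t4 → $t4=-(34)=-34
xor $t7, $t7, 6 → $t7=27^6=29
add $t0, $t0, $t4 → $t0=(-3)+(-34)=-37
add $t7, $t7, 1 → $t7=29+1=30
sw $t7, (16) → M[16]=30
halt.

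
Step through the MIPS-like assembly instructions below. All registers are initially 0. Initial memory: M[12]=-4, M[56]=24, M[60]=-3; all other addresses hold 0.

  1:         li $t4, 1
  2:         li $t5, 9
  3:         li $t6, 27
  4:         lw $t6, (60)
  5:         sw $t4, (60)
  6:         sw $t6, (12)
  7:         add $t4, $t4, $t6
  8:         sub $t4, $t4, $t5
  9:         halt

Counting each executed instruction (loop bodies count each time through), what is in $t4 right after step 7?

after li $t4, 1: $t4=1
after li $t5, 9: $t5=9
after li $t6, 27: $t6=27
after lw $t6, (60): $t6=M[60]=-3
sw $t4, (60) → M[60]=1
sw $t6, (12) → M[12]=-3
after add $t4, $t4, $t6: $t4=1+(-3)=-2
After step 7: $t4 = -2.

-2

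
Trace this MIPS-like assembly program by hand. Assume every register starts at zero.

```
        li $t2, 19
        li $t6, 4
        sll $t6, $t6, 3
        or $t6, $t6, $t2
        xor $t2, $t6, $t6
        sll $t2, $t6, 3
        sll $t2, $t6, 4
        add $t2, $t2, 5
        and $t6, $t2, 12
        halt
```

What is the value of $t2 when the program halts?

after li $t2, 19: $t2=19
after li $t6, 4: $t6=4
after sll $t6, $t6, 3: $t6=4<<3=32
after or $t6, $t6, $t2: $t6=32|19=51
after xor $t2, $t6, $t6: $t2=51^51=0
after sll $t2, $t6, 3: $t2=51<<3=408
after sll $t2, $t6, 4: $t2=51<<4=816
after add $t2, $t2, 5: $t2=816+5=821
after and $t6, $t2, 12: $t6=821&12=4
halt.

821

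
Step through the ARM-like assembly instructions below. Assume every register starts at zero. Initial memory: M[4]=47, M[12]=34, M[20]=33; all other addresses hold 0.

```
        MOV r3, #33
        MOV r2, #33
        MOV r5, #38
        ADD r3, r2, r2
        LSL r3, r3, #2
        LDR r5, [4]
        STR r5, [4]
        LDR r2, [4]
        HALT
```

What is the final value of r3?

r3=33
r2=33
r5=38
r3=33+33=66
r3=66<<2=264
r5=M[4]=47
STR r5, [4] → M[4]=47
r2=M[4]=47
halt.

264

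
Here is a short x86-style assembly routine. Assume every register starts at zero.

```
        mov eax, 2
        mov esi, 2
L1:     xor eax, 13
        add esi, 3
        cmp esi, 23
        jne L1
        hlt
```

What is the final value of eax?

15

eax=2
esi=2
eax=2^13=15
esi=2+3=5
cmp esi, 23  (cmp 5,23)
jne L1: taken
eax=15^13=2
esi=5+3=8
cmp esi, 23  (cmp 8,23)
jne L1: taken
eax=2^13=15
esi=8+3=11
cmp esi, 23  (cmp 11,23)
jne L1: taken
eax=15^13=2
esi=11+3=14
cmp esi, 23  (cmp 14,23)
jne L1: taken
eax=2^13=15
esi=14+3=17
cmp esi, 23  (cmp 17,23)
jne L1: taken
eax=15^13=2
esi=17+3=20
cmp esi, 23  (cmp 20,23)
jne L1: taken
eax=2^13=15
esi=20+3=23
cmp esi, 23  (cmp 23,23)
jne L1: not taken
halt.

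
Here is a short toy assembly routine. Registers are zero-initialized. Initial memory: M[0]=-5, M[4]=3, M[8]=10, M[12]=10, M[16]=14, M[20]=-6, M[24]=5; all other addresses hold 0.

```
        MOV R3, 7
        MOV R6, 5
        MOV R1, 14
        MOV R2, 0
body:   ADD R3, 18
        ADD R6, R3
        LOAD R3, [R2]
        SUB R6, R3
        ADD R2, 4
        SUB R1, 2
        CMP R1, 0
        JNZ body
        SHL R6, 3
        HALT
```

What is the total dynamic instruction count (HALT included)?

62

R3=7
R6=5
R1=14
R2=0
R3=7+18=25
R6=5+25=30
R3=M[0]=-5
R6=30-(-5)=35
R2=0+4=4
R1=14-2=12
CMP R1, 0  (cmp 12,0)
JNZ body: taken
R3=(-5)+18=13
R6=35+13=48
R3=M[4]=3
R6=48-3=45
R2=4+4=8
R1=12-2=10
CMP R1, 0  (cmp 10,0)
JNZ body: taken
R3=3+18=21
R6=45+21=66
R3=M[8]=10
R6=66-10=56
R2=8+4=12
R1=10-2=8
CMP R1, 0  (cmp 8,0)
JNZ body: taken
R3=10+18=28
R6=56+28=84
R3=M[12]=10
R6=84-10=74
R2=12+4=16
R1=8-2=6
CMP R1, 0  (cmp 6,0)
JNZ body: taken
R3=10+18=28
R6=74+28=102
R3=M[16]=14
R6=102-14=88
R2=16+4=20
R1=6-2=4
CMP R1, 0  (cmp 4,0)
JNZ body: taken
R3=14+18=32
R6=88+32=120
R3=M[20]=-6
R6=120-(-6)=126
R2=20+4=24
R1=4-2=2
CMP R1, 0  (cmp 2,0)
JNZ body: taken
R3=(-6)+18=12
R6=126+12=138
R3=M[24]=5
R6=138-5=133
R2=24+4=28
R1=2-2=0
CMP R1, 0  (cmp 0,0)
JNZ body: not taken
R6=133<<3=1064
halt.
Total executed instructions: 62.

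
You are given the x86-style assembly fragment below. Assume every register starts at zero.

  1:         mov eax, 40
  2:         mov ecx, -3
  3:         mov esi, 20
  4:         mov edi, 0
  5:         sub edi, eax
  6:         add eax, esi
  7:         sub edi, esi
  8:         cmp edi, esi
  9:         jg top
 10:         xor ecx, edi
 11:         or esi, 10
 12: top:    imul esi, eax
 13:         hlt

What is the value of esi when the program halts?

after mov eax, 40: eax=40
after mov ecx, -3: ecx=-3
after mov esi, 20: esi=20
after mov edi, 0: edi=0
after sub edi, eax: edi=0-40=-40
after add eax, esi: eax=40+20=60
after sub edi, esi: edi=(-40)-20=-60
cmp edi, esi  (cmp -60,20)
jg top: not taken
after xor ecx, edi: ecx=(-3)^(-60)=57
after or esi, 10: esi=20|10=30
after imul esi, eax: esi=30*60=1800
halt.

1800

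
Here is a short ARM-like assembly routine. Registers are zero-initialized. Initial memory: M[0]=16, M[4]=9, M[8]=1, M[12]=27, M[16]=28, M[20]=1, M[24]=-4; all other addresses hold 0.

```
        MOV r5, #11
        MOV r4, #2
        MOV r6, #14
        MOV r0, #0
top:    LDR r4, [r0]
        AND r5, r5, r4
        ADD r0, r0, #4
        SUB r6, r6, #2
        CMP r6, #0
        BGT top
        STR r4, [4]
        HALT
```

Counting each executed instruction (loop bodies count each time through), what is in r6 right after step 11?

MOV r5, #11 → r5=11
MOV r4, #2 → r4=2
MOV r6, #14 → r6=14
MOV r0, #0 → r0=0
LDR r4, [r0] → r4=M[0]=16
AND r5, r5, r4 → r5=11&16=0
ADD r0, r0, #4 → r0=0+4=4
SUB r6, r6, #2 → r6=14-2=12
CMP r6, #0  (cmp 12,0)
BGT top: taken
LDR r4, [r0] → r4=M[4]=9
After step 11: r6 = 12.

12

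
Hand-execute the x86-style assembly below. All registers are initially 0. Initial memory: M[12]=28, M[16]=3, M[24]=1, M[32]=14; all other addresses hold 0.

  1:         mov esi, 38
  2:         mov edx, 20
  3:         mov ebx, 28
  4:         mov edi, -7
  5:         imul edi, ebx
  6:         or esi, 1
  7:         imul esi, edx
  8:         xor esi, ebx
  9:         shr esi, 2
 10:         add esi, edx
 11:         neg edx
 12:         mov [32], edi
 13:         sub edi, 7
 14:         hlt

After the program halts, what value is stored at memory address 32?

esi=38
edx=20
ebx=28
edi=-7
edi=(-7)*28=-196
esi=38|1=39
esi=39*20=780
esi=780^28=784
esi=784>>2=196
esi=196+20=216
edx=-(20)=-20
mov [32], edi → M[32]=-196
edi=(-196)-7=-203
halt.

-196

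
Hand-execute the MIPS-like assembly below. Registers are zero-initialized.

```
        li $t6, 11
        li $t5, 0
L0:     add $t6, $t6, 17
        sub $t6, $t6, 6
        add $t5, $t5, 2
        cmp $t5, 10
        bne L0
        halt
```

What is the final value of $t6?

$t6=11
$t5=0
$t6=11+17=28
$t6=28-6=22
$t5=0+2=2
cmp $t5, 10  (cmp 2,10)
bne L0: taken
$t6=22+17=39
$t6=39-6=33
$t5=2+2=4
cmp $t5, 10  (cmp 4,10)
bne L0: taken
$t6=33+17=50
$t6=50-6=44
$t5=4+2=6
cmp $t5, 10  (cmp 6,10)
bne L0: taken
$t6=44+17=61
$t6=61-6=55
$t5=6+2=8
cmp $t5, 10  (cmp 8,10)
bne L0: taken
$t6=55+17=72
$t6=72-6=66
$t5=8+2=10
cmp $t5, 10  (cmp 10,10)
bne L0: not taken
halt.

66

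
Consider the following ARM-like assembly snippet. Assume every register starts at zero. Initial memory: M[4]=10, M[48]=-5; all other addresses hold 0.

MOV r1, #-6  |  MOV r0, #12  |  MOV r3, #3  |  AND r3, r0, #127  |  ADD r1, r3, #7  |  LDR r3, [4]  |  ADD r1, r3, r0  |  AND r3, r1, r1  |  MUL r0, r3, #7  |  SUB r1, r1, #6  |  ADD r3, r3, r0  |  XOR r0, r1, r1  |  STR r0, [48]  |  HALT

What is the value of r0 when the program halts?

after MOV r1, #-6: r1=-6
after MOV r0, #12: r0=12
after MOV r3, #3: r3=3
after AND r3, r0, #127: r3=12&127=12
after ADD r1, r3, #7: r1=12+7=19
after LDR r3, [4]: r3=M[4]=10
after ADD r1, r3, r0: r1=10+12=22
after AND r3, r1, r1: r3=22&22=22
after MUL r0, r3, #7: r0=22*7=154
after SUB r1, r1, #6: r1=22-6=16
after ADD r3, r3, r0: r3=22+154=176
after XOR r0, r1, r1: r0=16^16=0
STR r0, [48] → M[48]=0
halt.

0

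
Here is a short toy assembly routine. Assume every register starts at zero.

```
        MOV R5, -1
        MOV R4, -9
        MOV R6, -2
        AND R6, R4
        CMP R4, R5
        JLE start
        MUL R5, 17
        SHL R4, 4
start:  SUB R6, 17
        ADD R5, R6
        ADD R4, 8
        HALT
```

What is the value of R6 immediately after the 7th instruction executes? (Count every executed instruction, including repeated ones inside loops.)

after MOV R5, -1: R5=-1
after MOV R4, -9: R4=-9
after MOV R6, -2: R6=-2
after AND R6, R4: R6=(-2)&(-9)=-10
CMP R4, R5  (cmp -9,-1)
JLE start: taken
after SUB R6, 17: R6=(-10)-17=-27
After step 7: R6 = -27.

-27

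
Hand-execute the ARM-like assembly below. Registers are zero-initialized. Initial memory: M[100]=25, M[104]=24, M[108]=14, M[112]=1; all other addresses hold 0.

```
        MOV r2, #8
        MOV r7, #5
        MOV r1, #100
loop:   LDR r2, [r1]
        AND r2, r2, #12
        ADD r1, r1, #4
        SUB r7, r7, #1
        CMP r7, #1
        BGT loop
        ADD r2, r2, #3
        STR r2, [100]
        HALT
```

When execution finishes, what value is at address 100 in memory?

after MOV r2, #8: r2=8
after MOV r7, #5: r7=5
after MOV r1, #100: r1=100
after LDR r2, [r1]: r2=M[100]=25
after AND r2, r2, #12: r2=25&12=8
after ADD r1, r1, #4: r1=100+4=104
after SUB r7, r7, #1: r7=5-1=4
CMP r7, #1  (cmp 4,1)
BGT loop: taken
after LDR r2, [r1]: r2=M[104]=24
after AND r2, r2, #12: r2=24&12=8
after ADD r1, r1, #4: r1=104+4=108
after SUB r7, r7, #1: r7=4-1=3
CMP r7, #1  (cmp 3,1)
BGT loop: taken
after LDR r2, [r1]: r2=M[108]=14
after AND r2, r2, #12: r2=14&12=12
after ADD r1, r1, #4: r1=108+4=112
after SUB r7, r7, #1: r7=3-1=2
CMP r7, #1  (cmp 2,1)
BGT loop: taken
after LDR r2, [r1]: r2=M[112]=1
after AND r2, r2, #12: r2=1&12=0
after ADD r1, r1, #4: r1=112+4=116
after SUB r7, r7, #1: r7=2-1=1
CMP r7, #1  (cmp 1,1)
BGT loop: not taken
after ADD r2, r2, #3: r2=0+3=3
STR r2, [100] → M[100]=3
halt.

3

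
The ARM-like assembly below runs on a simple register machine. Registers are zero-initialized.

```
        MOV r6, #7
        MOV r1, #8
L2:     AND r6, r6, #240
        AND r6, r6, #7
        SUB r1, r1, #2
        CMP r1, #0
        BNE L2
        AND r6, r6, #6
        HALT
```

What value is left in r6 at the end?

after MOV r6, #7: r6=7
after MOV r1, #8: r1=8
after AND r6, r6, #240: r6=7&240=0
after AND r6, r6, #7: r6=0&7=0
after SUB r1, r1, #2: r1=8-2=6
CMP r1, #0  (cmp 6,0)
BNE L2: taken
after AND r6, r6, #240: r6=0&240=0
after AND r6, r6, #7: r6=0&7=0
after SUB r1, r1, #2: r1=6-2=4
CMP r1, #0  (cmp 4,0)
BNE L2: taken
after AND r6, r6, #240: r6=0&240=0
after AND r6, r6, #7: r6=0&7=0
after SUB r1, r1, #2: r1=4-2=2
CMP r1, #0  (cmp 2,0)
BNE L2: taken
after AND r6, r6, #240: r6=0&240=0
after AND r6, r6, #7: r6=0&7=0
after SUB r1, r1, #2: r1=2-2=0
CMP r1, #0  (cmp 0,0)
BNE L2: not taken
after AND r6, r6, #6: r6=0&6=0
halt.

0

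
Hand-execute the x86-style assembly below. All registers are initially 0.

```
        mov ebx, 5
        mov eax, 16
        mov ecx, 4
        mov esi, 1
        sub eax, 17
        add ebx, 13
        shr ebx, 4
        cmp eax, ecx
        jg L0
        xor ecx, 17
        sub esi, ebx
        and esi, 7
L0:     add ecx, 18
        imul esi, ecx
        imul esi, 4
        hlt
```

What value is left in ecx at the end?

mov ebx, 5 → ebx=5
mov eax, 16 → eax=16
mov ecx, 4 → ecx=4
mov esi, 1 → esi=1
sub eax, 17 → eax=16-17=-1
add ebx, 13 → ebx=5+13=18
shr ebx, 4 → ebx=18>>4=1
cmp eax, ecx  (cmp -1,4)
jg L0: not taken
xor ecx, 17 → ecx=4^17=21
sub esi, ebx → esi=1-1=0
and esi, 7 → esi=0&7=0
add ecx, 18 → ecx=21+18=39
imul esi, ecx → esi=0*39=0
imul esi, 4 → esi=0*4=0
halt.

39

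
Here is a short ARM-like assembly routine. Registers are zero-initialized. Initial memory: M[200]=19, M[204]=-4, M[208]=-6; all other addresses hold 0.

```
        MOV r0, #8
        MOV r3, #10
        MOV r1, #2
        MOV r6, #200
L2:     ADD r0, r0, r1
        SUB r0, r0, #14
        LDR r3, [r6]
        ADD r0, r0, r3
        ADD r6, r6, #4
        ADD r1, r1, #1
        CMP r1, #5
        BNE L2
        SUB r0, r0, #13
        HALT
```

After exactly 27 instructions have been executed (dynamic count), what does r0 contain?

-16

after MOV r0, #8: r0=8
after MOV r3, #10: r3=10
after MOV r1, #2: r1=2
after MOV r6, #200: r6=200
after ADD r0, r0, r1: r0=8+2=10
after SUB r0, r0, #14: r0=10-14=-4
after LDR r3, [r6]: r3=M[200]=19
after ADD r0, r0, r3: r0=(-4)+19=15
after ADD r6, r6, #4: r6=200+4=204
after ADD r1, r1, #1: r1=2+1=3
CMP r1, #5  (cmp 3,5)
BNE L2: taken
after ADD r0, r0, r1: r0=15+3=18
after SUB r0, r0, #14: r0=18-14=4
after LDR r3, [r6]: r3=M[204]=-4
after ADD r0, r0, r3: r0=4+(-4)=0
after ADD r6, r6, #4: r6=204+4=208
after ADD r1, r1, #1: r1=3+1=4
CMP r1, #5  (cmp 4,5)
BNE L2: taken
after ADD r0, r0, r1: r0=0+4=4
after SUB r0, r0, #14: r0=4-14=-10
after LDR r3, [r6]: r3=M[208]=-6
after ADD r0, r0, r3: r0=(-10)+(-6)=-16
after ADD r6, r6, #4: r6=208+4=212
after ADD r1, r1, #1: r1=4+1=5
CMP r1, #5  (cmp 5,5)
After step 27: r0 = -16.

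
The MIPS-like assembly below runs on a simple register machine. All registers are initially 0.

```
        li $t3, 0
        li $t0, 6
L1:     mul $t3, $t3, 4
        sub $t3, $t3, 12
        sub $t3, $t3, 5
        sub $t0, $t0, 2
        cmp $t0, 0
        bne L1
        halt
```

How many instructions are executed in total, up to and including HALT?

after li $t3, 0: $t3=0
after li $t0, 6: $t0=6
after mul $t3, $t3, 4: $t3=0*4=0
after sub $t3, $t3, 12: $t3=0-12=-12
after sub $t3, $t3, 5: $t3=(-12)-5=-17
after sub $t0, $t0, 2: $t0=6-2=4
cmp $t0, 0  (cmp 4,0)
bne L1: taken
after mul $t3, $t3, 4: $t3=(-17)*4=-68
after sub $t3, $t3, 12: $t3=(-68)-12=-80
after sub $t3, $t3, 5: $t3=(-80)-5=-85
after sub $t0, $t0, 2: $t0=4-2=2
cmp $t0, 0  (cmp 2,0)
bne L1: taken
after mul $t3, $t3, 4: $t3=(-85)*4=-340
after sub $t3, $t3, 12: $t3=(-340)-12=-352
after sub $t3, $t3, 5: $t3=(-352)-5=-357
after sub $t0, $t0, 2: $t0=2-2=0
cmp $t0, 0  (cmp 0,0)
bne L1: not taken
halt.
Total executed instructions: 21.

21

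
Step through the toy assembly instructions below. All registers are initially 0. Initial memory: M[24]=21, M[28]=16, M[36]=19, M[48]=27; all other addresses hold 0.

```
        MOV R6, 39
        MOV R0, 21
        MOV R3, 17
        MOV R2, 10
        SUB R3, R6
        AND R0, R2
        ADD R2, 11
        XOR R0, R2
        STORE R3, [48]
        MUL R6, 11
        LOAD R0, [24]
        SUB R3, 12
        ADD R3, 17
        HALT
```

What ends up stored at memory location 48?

-22

R6=39
R0=21
R3=17
R2=10
R3=17-39=-22
R0=21&10=0
R2=10+11=21
R0=0^21=21
STORE R3, [48] → M[48]=-22
R6=39*11=429
R0=M[24]=21
R3=(-22)-12=-34
R3=(-34)+17=-17
halt.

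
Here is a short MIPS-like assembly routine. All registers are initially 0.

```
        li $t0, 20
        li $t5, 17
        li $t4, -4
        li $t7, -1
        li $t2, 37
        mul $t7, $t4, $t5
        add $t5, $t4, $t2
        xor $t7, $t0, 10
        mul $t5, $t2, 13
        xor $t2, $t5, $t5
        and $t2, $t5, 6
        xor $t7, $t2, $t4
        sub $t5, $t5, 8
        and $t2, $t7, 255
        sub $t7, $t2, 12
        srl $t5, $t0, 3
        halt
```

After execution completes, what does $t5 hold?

2

after li $t0, 20: $t0=20
after li $t5, 17: $t5=17
after li $t4, -4: $t4=-4
after li $t7, -1: $t7=-1
after li $t2, 37: $t2=37
after mul $t7, $t4, $t5: $t7=(-4)*17=-68
after add $t5, $t4, $t2: $t5=(-4)+37=33
after xor $t7, $t0, 10: $t7=20^10=30
after mul $t5, $t2, 13: $t5=37*13=481
after xor $t2, $t5, $t5: $t2=481^481=0
after and $t2, $t5, 6: $t2=481&6=0
after xor $t7, $t2, $t4: $t7=0^(-4)=-4
after sub $t5, $t5, 8: $t5=481-8=473
after and $t2, $t7, 255: $t2=(-4)&255=252
after sub $t7, $t2, 12: $t7=252-12=240
after srl $t5, $t0, 3: $t5=20>>3=2
halt.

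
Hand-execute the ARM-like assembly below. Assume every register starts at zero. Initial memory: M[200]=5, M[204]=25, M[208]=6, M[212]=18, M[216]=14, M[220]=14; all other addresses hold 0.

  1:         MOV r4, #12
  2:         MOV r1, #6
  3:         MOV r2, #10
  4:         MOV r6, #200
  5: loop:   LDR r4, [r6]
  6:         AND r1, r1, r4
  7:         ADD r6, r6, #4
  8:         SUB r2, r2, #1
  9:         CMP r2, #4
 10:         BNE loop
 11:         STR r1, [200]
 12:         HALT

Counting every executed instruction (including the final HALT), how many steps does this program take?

after MOV r4, #12: r4=12
after MOV r1, #6: r1=6
after MOV r2, #10: r2=10
after MOV r6, #200: r6=200
after LDR r4, [r6]: r4=M[200]=5
after AND r1, r1, r4: r1=6&5=4
after ADD r6, r6, #4: r6=200+4=204
after SUB r2, r2, #1: r2=10-1=9
CMP r2, #4  (cmp 9,4)
BNE loop: taken
after LDR r4, [r6]: r4=M[204]=25
after AND r1, r1, r4: r1=4&25=0
after ADD r6, r6, #4: r6=204+4=208
after SUB r2, r2, #1: r2=9-1=8
CMP r2, #4  (cmp 8,4)
BNE loop: taken
after LDR r4, [r6]: r4=M[208]=6
after AND r1, r1, r4: r1=0&6=0
after ADD r6, r6, #4: r6=208+4=212
after SUB r2, r2, #1: r2=8-1=7
CMP r2, #4  (cmp 7,4)
BNE loop: taken
after LDR r4, [r6]: r4=M[212]=18
after AND r1, r1, r4: r1=0&18=0
after ADD r6, r6, #4: r6=212+4=216
after SUB r2, r2, #1: r2=7-1=6
CMP r2, #4  (cmp 6,4)
BNE loop: taken
after LDR r4, [r6]: r4=M[216]=14
after AND r1, r1, r4: r1=0&14=0
after ADD r6, r6, #4: r6=216+4=220
after SUB r2, r2, #1: r2=6-1=5
CMP r2, #4  (cmp 5,4)
BNE loop: taken
after LDR r4, [r6]: r4=M[220]=14
after AND r1, r1, r4: r1=0&14=0
after ADD r6, r6, #4: r6=220+4=224
after SUB r2, r2, #1: r2=5-1=4
CMP r2, #4  (cmp 4,4)
BNE loop: not taken
STR r1, [200] → M[200]=0
halt.
Total executed instructions: 42.

42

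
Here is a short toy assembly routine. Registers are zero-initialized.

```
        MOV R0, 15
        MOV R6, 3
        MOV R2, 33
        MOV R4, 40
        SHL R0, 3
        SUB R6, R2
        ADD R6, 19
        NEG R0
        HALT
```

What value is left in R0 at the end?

-120

R0=15
R6=3
R2=33
R4=40
R0=15<<3=120
R6=3-33=-30
R6=(-30)+19=-11
R0=-(120)=-120
halt.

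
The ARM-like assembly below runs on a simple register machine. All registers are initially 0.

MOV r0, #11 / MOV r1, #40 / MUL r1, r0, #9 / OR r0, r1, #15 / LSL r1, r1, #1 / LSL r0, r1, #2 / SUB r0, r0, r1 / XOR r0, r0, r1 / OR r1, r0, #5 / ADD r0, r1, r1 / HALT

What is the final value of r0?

r0=11
r1=40
r1=11*9=99
r0=99|15=111
r1=99<<1=198
r0=198<<2=792
r0=792-198=594
r0=594^198=660
r1=660|5=661
r0=661+661=1322
halt.

1322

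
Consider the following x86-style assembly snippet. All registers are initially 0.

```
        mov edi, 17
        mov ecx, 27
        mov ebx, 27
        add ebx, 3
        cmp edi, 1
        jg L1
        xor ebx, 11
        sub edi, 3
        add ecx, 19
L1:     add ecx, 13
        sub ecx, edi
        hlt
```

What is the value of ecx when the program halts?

23

mov edi, 17 → edi=17
mov ecx, 27 → ecx=27
mov ebx, 27 → ebx=27
add ebx, 3 → ebx=27+3=30
cmp edi, 1  (cmp 17,1)
jg L1: taken
add ecx, 13 → ecx=27+13=40
sub ecx, edi → ecx=40-17=23
halt.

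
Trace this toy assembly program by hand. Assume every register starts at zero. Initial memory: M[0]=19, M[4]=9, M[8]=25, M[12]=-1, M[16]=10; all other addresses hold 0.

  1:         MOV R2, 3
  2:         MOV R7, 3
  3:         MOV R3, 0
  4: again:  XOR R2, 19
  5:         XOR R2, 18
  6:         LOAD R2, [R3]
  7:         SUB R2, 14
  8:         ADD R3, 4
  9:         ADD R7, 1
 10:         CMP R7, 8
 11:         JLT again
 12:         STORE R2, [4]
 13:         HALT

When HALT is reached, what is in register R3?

20

MOV R2, 3 → R2=3
MOV R7, 3 → R7=3
MOV R3, 0 → R3=0
XOR R2, 19 → R2=3^19=16
XOR R2, 18 → R2=16^18=2
LOAD R2, [R3] → R2=M[0]=19
SUB R2, 14 → R2=19-14=5
ADD R3, 4 → R3=0+4=4
ADD R7, 1 → R7=3+1=4
CMP R7, 8  (cmp 4,8)
JLT again: taken
XOR R2, 19 → R2=5^19=22
XOR R2, 18 → R2=22^18=4
LOAD R2, [R3] → R2=M[4]=9
SUB R2, 14 → R2=9-14=-5
ADD R3, 4 → R3=4+4=8
ADD R7, 1 → R7=4+1=5
CMP R7, 8  (cmp 5,8)
JLT again: taken
XOR R2, 19 → R2=(-5)^19=-24
XOR R2, 18 → R2=(-24)^18=-6
LOAD R2, [R3] → R2=M[8]=25
SUB R2, 14 → R2=25-14=11
ADD R3, 4 → R3=8+4=12
ADD R7, 1 → R7=5+1=6
CMP R7, 8  (cmp 6,8)
JLT again: taken
XOR R2, 19 → R2=11^19=24
XOR R2, 18 → R2=24^18=10
LOAD R2, [R3] → R2=M[12]=-1
SUB R2, 14 → R2=(-1)-14=-15
ADD R3, 4 → R3=12+4=16
ADD R7, 1 → R7=6+1=7
CMP R7, 8  (cmp 7,8)
JLT again: taken
XOR R2, 19 → R2=(-15)^19=-30
XOR R2, 18 → R2=(-30)^18=-16
LOAD R2, [R3] → R2=M[16]=10
SUB R2, 14 → R2=10-14=-4
ADD R3, 4 → R3=16+4=20
ADD R7, 1 → R7=7+1=8
CMP R7, 8  (cmp 8,8)
JLT again: not taken
STORE R2, [4] → M[4]=-4
halt.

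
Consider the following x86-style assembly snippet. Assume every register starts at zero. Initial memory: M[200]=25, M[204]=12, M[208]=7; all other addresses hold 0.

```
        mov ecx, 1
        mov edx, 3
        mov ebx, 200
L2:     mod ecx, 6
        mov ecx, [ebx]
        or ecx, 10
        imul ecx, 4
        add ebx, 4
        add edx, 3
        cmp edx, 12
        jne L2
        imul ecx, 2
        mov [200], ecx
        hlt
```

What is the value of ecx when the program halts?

after mov ecx, 1: ecx=1
after mov edx, 3: edx=3
after mov ebx, 200: ebx=200
after mod ecx, 6: ecx=1%6=1
after mov ecx, [ebx]: ecx=M[200]=25
after or ecx, 10: ecx=25|10=27
after imul ecx, 4: ecx=27*4=108
after add ebx, 4: ebx=200+4=204
after add edx, 3: edx=3+3=6
cmp edx, 12  (cmp 6,12)
jne L2: taken
after mod ecx, 6: ecx=108%6=0
after mov ecx, [ebx]: ecx=M[204]=12
after or ecx, 10: ecx=12|10=14
after imul ecx, 4: ecx=14*4=56
after add ebx, 4: ebx=204+4=208
after add edx, 3: edx=6+3=9
cmp edx, 12  (cmp 9,12)
jne L2: taken
after mod ecx, 6: ecx=56%6=2
after mov ecx, [ebx]: ecx=M[208]=7
after or ecx, 10: ecx=7|10=15
after imul ecx, 4: ecx=15*4=60
after add ebx, 4: ebx=208+4=212
after add edx, 3: edx=9+3=12
cmp edx, 12  (cmp 12,12)
jne L2: not taken
after imul ecx, 2: ecx=60*2=120
mov [200], ecx → M[200]=120
halt.

120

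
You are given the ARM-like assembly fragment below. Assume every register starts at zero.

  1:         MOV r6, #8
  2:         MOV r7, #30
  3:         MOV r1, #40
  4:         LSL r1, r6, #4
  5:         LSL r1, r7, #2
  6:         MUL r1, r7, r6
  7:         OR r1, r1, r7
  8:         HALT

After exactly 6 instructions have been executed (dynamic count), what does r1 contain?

r6=8
r7=30
r1=40
r1=8<<4=128
r1=30<<2=120
r1=30*8=240
After step 6: r1 = 240.

240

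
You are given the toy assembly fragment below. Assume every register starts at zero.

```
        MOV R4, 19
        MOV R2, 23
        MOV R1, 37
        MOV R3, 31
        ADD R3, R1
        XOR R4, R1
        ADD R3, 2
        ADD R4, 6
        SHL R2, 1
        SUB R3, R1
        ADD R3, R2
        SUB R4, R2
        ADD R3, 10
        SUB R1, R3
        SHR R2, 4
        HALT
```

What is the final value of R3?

R4=19
R2=23
R1=37
R3=31
R3=31+37=68
R4=19^37=54
R3=68+2=70
R4=54+6=60
R2=23<<1=46
R3=70-37=33
R3=33+46=79
R4=60-46=14
R3=79+10=89
R1=37-89=-52
R2=46>>4=2
halt.

89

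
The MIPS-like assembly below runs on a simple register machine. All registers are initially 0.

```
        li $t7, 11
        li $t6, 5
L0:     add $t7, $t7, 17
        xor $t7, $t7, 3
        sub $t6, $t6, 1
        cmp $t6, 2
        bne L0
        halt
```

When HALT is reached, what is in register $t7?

71

after li $t7, 11: $t7=11
after li $t6, 5: $t6=5
after add $t7, $t7, 17: $t7=11+17=28
after xor $t7, $t7, 3: $t7=28^3=31
after sub $t6, $t6, 1: $t6=5-1=4
cmp $t6, 2  (cmp 4,2)
bne L0: taken
after add $t7, $t7, 17: $t7=31+17=48
after xor $t7, $t7, 3: $t7=48^3=51
after sub $t6, $t6, 1: $t6=4-1=3
cmp $t6, 2  (cmp 3,2)
bne L0: taken
after add $t7, $t7, 17: $t7=51+17=68
after xor $t7, $t7, 3: $t7=68^3=71
after sub $t6, $t6, 1: $t6=3-1=2
cmp $t6, 2  (cmp 2,2)
bne L0: not taken
halt.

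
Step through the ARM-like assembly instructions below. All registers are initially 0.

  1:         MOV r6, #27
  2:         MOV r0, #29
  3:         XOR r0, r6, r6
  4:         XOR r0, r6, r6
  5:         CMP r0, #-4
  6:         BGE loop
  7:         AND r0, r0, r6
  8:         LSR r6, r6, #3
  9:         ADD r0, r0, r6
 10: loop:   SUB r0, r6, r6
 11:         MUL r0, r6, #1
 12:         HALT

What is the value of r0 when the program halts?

r6=27
r0=29
r0=27^27=0
r0=27^27=0
CMP r0, #-4  (cmp 0,-4)
BGE loop: taken
r0=27-27=0
r0=27*1=27
halt.

27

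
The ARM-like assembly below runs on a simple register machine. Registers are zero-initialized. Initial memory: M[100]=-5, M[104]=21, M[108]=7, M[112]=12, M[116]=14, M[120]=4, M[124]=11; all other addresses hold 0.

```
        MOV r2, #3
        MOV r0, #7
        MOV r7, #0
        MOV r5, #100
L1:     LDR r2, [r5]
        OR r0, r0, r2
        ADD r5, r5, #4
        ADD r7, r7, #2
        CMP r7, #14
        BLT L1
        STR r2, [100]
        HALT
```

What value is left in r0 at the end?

MOV r2, #3 → r2=3
MOV r0, #7 → r0=7
MOV r7, #0 → r7=0
MOV r5, #100 → r5=100
LDR r2, [r5] → r2=M[100]=-5
OR r0, r0, r2 → r0=7|(-5)=-1
ADD r5, r5, #4 → r5=100+4=104
ADD r7, r7, #2 → r7=0+2=2
CMP r7, #14  (cmp 2,14)
BLT L1: taken
LDR r2, [r5] → r2=M[104]=21
OR r0, r0, r2 → r0=(-1)|21=-1
ADD r5, r5, #4 → r5=104+4=108
ADD r7, r7, #2 → r7=2+2=4
CMP r7, #14  (cmp 4,14)
BLT L1: taken
LDR r2, [r5] → r2=M[108]=7
OR r0, r0, r2 → r0=(-1)|7=-1
ADD r5, r5, #4 → r5=108+4=112
ADD r7, r7, #2 → r7=4+2=6
CMP r7, #14  (cmp 6,14)
BLT L1: taken
LDR r2, [r5] → r2=M[112]=12
OR r0, r0, r2 → r0=(-1)|12=-1
ADD r5, r5, #4 → r5=112+4=116
ADD r7, r7, #2 → r7=6+2=8
CMP r7, #14  (cmp 8,14)
BLT L1: taken
LDR r2, [r5] → r2=M[116]=14
OR r0, r0, r2 → r0=(-1)|14=-1
ADD r5, r5, #4 → r5=116+4=120
ADD r7, r7, #2 → r7=8+2=10
CMP r7, #14  (cmp 10,14)
BLT L1: taken
LDR r2, [r5] → r2=M[120]=4
OR r0, r0, r2 → r0=(-1)|4=-1
ADD r5, r5, #4 → r5=120+4=124
ADD r7, r7, #2 → r7=10+2=12
CMP r7, #14  (cmp 12,14)
BLT L1: taken
LDR r2, [r5] → r2=M[124]=11
OR r0, r0, r2 → r0=(-1)|11=-1
ADD r5, r5, #4 → r5=124+4=128
ADD r7, r7, #2 → r7=12+2=14
CMP r7, #14  (cmp 14,14)
BLT L1: not taken
STR r2, [100] → M[100]=11
halt.

-1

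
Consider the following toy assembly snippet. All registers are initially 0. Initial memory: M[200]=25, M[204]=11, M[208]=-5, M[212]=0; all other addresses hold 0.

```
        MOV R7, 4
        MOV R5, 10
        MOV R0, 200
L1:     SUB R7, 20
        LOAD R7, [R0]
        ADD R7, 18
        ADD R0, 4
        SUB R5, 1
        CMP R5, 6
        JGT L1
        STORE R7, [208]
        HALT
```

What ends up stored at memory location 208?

R7=4
R5=10
R0=200
R7=4-20=-16
R7=M[200]=25
R7=25+18=43
R0=200+4=204
R5=10-1=9
CMP R5, 6  (cmp 9,6)
JGT L1: taken
R7=43-20=23
R7=M[204]=11
R7=11+18=29
R0=204+4=208
R5=9-1=8
CMP R5, 6  (cmp 8,6)
JGT L1: taken
R7=29-20=9
R7=M[208]=-5
R7=(-5)+18=13
R0=208+4=212
R5=8-1=7
CMP R5, 6  (cmp 7,6)
JGT L1: taken
R7=13-20=-7
R7=M[212]=0
R7=0+18=18
R0=212+4=216
R5=7-1=6
CMP R5, 6  (cmp 6,6)
JGT L1: not taken
STORE R7, [208] → M[208]=18
halt.

18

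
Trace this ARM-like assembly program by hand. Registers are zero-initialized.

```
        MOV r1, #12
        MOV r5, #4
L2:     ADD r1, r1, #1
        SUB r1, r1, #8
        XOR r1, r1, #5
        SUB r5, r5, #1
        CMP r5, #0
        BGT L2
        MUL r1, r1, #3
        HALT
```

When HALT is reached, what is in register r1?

MOV r1, #12 → r1=12
MOV r5, #4 → r5=4
ADD r1, r1, #1 → r1=12+1=13
SUB r1, r1, #8 → r1=13-8=5
XOR r1, r1, #5 → r1=5^5=0
SUB r5, r5, #1 → r5=4-1=3
CMP r5, #0  (cmp 3,0)
BGT L2: taken
ADD r1, r1, #1 → r1=0+1=1
SUB r1, r1, #8 → r1=1-8=-7
XOR r1, r1, #5 → r1=(-7)^5=-4
SUB r5, r5, #1 → r5=3-1=2
CMP r5, #0  (cmp 2,0)
BGT L2: taken
ADD r1, r1, #1 → r1=(-4)+1=-3
SUB r1, r1, #8 → r1=(-3)-8=-11
XOR r1, r1, #5 → r1=(-11)^5=-16
SUB r5, r5, #1 → r5=2-1=1
CMP r5, #0  (cmp 1,0)
BGT L2: taken
ADD r1, r1, #1 → r1=(-16)+1=-15
SUB r1, r1, #8 → r1=(-15)-8=-23
XOR r1, r1, #5 → r1=(-23)^5=-20
SUB r5, r5, #1 → r5=1-1=0
CMP r5, #0  (cmp 0,0)
BGT L2: not taken
MUL r1, r1, #3 → r1=(-20)*3=-60
halt.

-60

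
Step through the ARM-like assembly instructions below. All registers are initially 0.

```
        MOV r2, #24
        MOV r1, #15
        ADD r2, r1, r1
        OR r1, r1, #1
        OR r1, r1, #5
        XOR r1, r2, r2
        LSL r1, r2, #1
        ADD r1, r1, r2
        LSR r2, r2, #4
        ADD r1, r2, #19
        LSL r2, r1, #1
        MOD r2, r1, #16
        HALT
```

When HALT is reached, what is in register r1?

MOV r2, #24 → r2=24
MOV r1, #15 → r1=15
ADD r2, r1, r1 → r2=15+15=30
OR r1, r1, #1 → r1=15|1=15
OR r1, r1, #5 → r1=15|5=15
XOR r1, r2, r2 → r1=30^30=0
LSL r1, r2, #1 → r1=30<<1=60
ADD r1, r1, r2 → r1=60+30=90
LSR r2, r2, #4 → r2=30>>4=1
ADD r1, r2, #19 → r1=1+19=20
LSL r2, r1, #1 → r2=20<<1=40
MOD r2, r1, #16 → r2=20%16=4
halt.

20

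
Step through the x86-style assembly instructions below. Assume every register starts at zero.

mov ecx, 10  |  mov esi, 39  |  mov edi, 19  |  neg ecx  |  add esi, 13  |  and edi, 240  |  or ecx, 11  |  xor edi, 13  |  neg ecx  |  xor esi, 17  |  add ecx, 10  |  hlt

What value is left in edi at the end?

ecx=10
esi=39
edi=19
ecx=-(10)=-10
esi=39+13=52
edi=19&240=16
ecx=(-10)|11=-1
edi=16^13=29
ecx=-(-1)=1
esi=52^17=37
ecx=1+10=11
halt.

29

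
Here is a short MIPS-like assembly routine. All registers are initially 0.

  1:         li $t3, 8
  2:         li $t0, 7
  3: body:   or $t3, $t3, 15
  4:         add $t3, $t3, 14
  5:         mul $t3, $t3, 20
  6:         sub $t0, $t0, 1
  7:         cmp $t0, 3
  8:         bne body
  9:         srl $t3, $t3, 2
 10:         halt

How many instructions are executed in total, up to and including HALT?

28

after li $t3, 8: $t3=8
after li $t0, 7: $t0=7
after or $t3, $t3, 15: $t3=8|15=15
after add $t3, $t3, 14: $t3=15+14=29
after mul $t3, $t3, 20: $t3=29*20=580
after sub $t0, $t0, 1: $t0=7-1=6
cmp $t0, 3  (cmp 6,3)
bne body: taken
after or $t3, $t3, 15: $t3=580|15=591
after add $t3, $t3, 14: $t3=591+14=605
after mul $t3, $t3, 20: $t3=605*20=12100
after sub $t0, $t0, 1: $t0=6-1=5
cmp $t0, 3  (cmp 5,3)
bne body: taken
after or $t3, $t3, 15: $t3=12100|15=12111
after add $t3, $t3, 14: $t3=12111+14=12125
after mul $t3, $t3, 20: $t3=12125*20=242500
after sub $t0, $t0, 1: $t0=5-1=4
cmp $t0, 3  (cmp 4,3)
bne body: taken
after or $t3, $t3, 15: $t3=242500|15=242511
after add $t3, $t3, 14: $t3=242511+14=242525
after mul $t3, $t3, 20: $t3=242525*20=4850500
after sub $t0, $t0, 1: $t0=4-1=3
cmp $t0, 3  (cmp 3,3)
bne body: not taken
after srl $t3, $t3, 2: $t3=4850500>>2=1212625
halt.
Total executed instructions: 28.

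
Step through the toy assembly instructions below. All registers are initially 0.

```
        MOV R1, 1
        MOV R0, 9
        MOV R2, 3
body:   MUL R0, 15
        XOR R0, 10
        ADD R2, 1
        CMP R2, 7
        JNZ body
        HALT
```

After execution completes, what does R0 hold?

477321

MOV R1, 1 → R1=1
MOV R0, 9 → R0=9
MOV R2, 3 → R2=3
MUL R0, 15 → R0=9*15=135
XOR R0, 10 → R0=135^10=141
ADD R2, 1 → R2=3+1=4
CMP R2, 7  (cmp 4,7)
JNZ body: taken
MUL R0, 15 → R0=141*15=2115
XOR R0, 10 → R0=2115^10=2121
ADD R2, 1 → R2=4+1=5
CMP R2, 7  (cmp 5,7)
JNZ body: taken
MUL R0, 15 → R0=2121*15=31815
XOR R0, 10 → R0=31815^10=31821
ADD R2, 1 → R2=5+1=6
CMP R2, 7  (cmp 6,7)
JNZ body: taken
MUL R0, 15 → R0=31821*15=477315
XOR R0, 10 → R0=477315^10=477321
ADD R2, 1 → R2=6+1=7
CMP R2, 7  (cmp 7,7)
JNZ body: not taken
halt.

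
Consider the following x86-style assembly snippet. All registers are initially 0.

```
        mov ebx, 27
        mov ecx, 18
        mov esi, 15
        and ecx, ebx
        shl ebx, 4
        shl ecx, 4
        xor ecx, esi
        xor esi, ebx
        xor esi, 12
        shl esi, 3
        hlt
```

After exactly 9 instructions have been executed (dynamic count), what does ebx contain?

ebx=27
ecx=18
esi=15
ecx=18&27=18
ebx=27<<4=432
ecx=18<<4=288
ecx=288^15=303
esi=15^432=447
esi=447^12=435
After step 9: ebx = 432.

432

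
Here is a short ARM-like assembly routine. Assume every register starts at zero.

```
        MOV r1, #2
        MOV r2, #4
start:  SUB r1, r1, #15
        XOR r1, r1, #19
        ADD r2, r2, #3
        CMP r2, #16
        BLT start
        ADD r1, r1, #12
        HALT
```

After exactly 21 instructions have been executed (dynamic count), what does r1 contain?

-126

r1=2
r2=4
r1=2-15=-13
r1=(-13)^19=-32
r2=4+3=7
CMP r2, #16  (cmp 7,16)
BLT start: taken
r1=(-32)-15=-47
r1=(-47)^19=-62
r2=7+3=10
CMP r2, #16  (cmp 10,16)
BLT start: taken
r1=(-62)-15=-77
r1=(-77)^19=-96
r2=10+3=13
CMP r2, #16  (cmp 13,16)
BLT start: taken
r1=(-96)-15=-111
r1=(-111)^19=-126
r2=13+3=16
CMP r2, #16  (cmp 16,16)
After step 21: r1 = -126.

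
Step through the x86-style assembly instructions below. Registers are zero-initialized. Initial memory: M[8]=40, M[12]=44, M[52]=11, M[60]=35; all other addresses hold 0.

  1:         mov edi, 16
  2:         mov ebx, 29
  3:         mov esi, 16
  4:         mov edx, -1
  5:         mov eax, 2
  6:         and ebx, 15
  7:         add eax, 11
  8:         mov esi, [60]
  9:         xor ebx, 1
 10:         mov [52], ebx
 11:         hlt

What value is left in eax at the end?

13

edi=16
ebx=29
esi=16
edx=-1
eax=2
ebx=29&15=13
eax=2+11=13
esi=M[60]=35
ebx=13^1=12
mov [52], ebx → M[52]=12
halt.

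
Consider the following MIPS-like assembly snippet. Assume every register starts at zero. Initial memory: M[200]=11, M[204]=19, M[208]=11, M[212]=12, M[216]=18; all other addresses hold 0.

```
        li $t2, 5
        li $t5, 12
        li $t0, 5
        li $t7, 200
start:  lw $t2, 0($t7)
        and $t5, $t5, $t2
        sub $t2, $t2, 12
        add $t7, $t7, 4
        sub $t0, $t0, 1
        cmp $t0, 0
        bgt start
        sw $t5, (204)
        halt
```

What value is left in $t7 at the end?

$t2=5
$t5=12
$t0=5
$t7=200
$t2=M[200]=11
$t5=12&11=8
$t2=11-12=-1
$t7=200+4=204
$t0=5-1=4
cmp $t0, 0  (cmp 4,0)
bgt start: taken
$t2=M[204]=19
$t5=8&19=0
$t2=19-12=7
$t7=204+4=208
$t0=4-1=3
cmp $t0, 0  (cmp 3,0)
bgt start: taken
$t2=M[208]=11
$t5=0&11=0
$t2=11-12=-1
$t7=208+4=212
$t0=3-1=2
cmp $t0, 0  (cmp 2,0)
bgt start: taken
$t2=M[212]=12
$t5=0&12=0
$t2=12-12=0
$t7=212+4=216
$t0=2-1=1
cmp $t0, 0  (cmp 1,0)
bgt start: taken
$t2=M[216]=18
$t5=0&18=0
$t2=18-12=6
$t7=216+4=220
$t0=1-1=0
cmp $t0, 0  (cmp 0,0)
bgt start: not taken
sw $t5, (204) → M[204]=0
halt.

220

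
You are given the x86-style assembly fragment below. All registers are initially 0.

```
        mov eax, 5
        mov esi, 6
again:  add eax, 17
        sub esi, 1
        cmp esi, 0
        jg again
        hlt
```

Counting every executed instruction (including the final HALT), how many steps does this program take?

27

eax=5
esi=6
eax=5+17=22
esi=6-1=5
cmp esi, 0  (cmp 5,0)
jg again: taken
eax=22+17=39
esi=5-1=4
cmp esi, 0  (cmp 4,0)
jg again: taken
eax=39+17=56
esi=4-1=3
cmp esi, 0  (cmp 3,0)
jg again: taken
eax=56+17=73
esi=3-1=2
cmp esi, 0  (cmp 2,0)
jg again: taken
eax=73+17=90
esi=2-1=1
cmp esi, 0  (cmp 1,0)
jg again: taken
eax=90+17=107
esi=1-1=0
cmp esi, 0  (cmp 0,0)
jg again: not taken
halt.
Total executed instructions: 27.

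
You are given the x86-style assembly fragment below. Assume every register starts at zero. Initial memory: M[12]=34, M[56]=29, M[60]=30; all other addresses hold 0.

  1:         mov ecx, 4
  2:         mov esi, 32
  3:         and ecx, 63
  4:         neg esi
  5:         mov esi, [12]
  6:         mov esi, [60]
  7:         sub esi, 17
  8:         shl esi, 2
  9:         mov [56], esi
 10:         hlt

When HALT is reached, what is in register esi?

mov ecx, 4 → ecx=4
mov esi, 32 → esi=32
and ecx, 63 → ecx=4&63=4
neg esi → esi=-(32)=-32
mov esi, [12] → esi=M[12]=34
mov esi, [60] → esi=M[60]=30
sub esi, 17 → esi=30-17=13
shl esi, 2 → esi=13<<2=52
mov [56], esi → M[56]=52
halt.

52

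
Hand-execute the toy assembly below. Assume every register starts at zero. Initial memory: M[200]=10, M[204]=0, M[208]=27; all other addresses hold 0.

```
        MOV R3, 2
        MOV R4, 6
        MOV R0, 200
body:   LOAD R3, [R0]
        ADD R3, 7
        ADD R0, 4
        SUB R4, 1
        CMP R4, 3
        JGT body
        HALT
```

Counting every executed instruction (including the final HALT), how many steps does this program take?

22

R3=2
R4=6
R0=200
R3=M[200]=10
R3=10+7=17
R0=200+4=204
R4=6-1=5
CMP R4, 3  (cmp 5,3)
JGT body: taken
R3=M[204]=0
R3=0+7=7
R0=204+4=208
R4=5-1=4
CMP R4, 3  (cmp 4,3)
JGT body: taken
R3=M[208]=27
R3=27+7=34
R0=208+4=212
R4=4-1=3
CMP R4, 3  (cmp 3,3)
JGT body: not taken
halt.
Total executed instructions: 22.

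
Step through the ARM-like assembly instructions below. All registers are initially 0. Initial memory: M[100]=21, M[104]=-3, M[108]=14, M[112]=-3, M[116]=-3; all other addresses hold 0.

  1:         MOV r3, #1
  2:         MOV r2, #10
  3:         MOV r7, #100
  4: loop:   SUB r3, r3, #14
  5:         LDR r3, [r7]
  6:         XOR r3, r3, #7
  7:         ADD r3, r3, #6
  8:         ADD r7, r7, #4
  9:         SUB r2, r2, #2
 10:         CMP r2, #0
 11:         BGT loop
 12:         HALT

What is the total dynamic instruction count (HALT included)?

MOV r3, #1 → r3=1
MOV r2, #10 → r2=10
MOV r7, #100 → r7=100
SUB r3, r3, #14 → r3=1-14=-13
LDR r3, [r7] → r3=M[100]=21
XOR r3, r3, #7 → r3=21^7=18
ADD r3, r3, #6 → r3=18+6=24
ADD r7, r7, #4 → r7=100+4=104
SUB r2, r2, #2 → r2=10-2=8
CMP r2, #0  (cmp 8,0)
BGT loop: taken
SUB r3, r3, #14 → r3=24-14=10
LDR r3, [r7] → r3=M[104]=-3
XOR r3, r3, #7 → r3=(-3)^7=-6
ADD r3, r3, #6 → r3=(-6)+6=0
ADD r7, r7, #4 → r7=104+4=108
SUB r2, r2, #2 → r2=8-2=6
CMP r2, #0  (cmp 6,0)
BGT loop: taken
SUB r3, r3, #14 → r3=0-14=-14
LDR r3, [r7] → r3=M[108]=14
XOR r3, r3, #7 → r3=14^7=9
ADD r3, r3, #6 → r3=9+6=15
ADD r7, r7, #4 → r7=108+4=112
SUB r2, r2, #2 → r2=6-2=4
CMP r2, #0  (cmp 4,0)
BGT loop: taken
SUB r3, r3, #14 → r3=15-14=1
LDR r3, [r7] → r3=M[112]=-3
XOR r3, r3, #7 → r3=(-3)^7=-6
ADD r3, r3, #6 → r3=(-6)+6=0
ADD r7, r7, #4 → r7=112+4=116
SUB r2, r2, #2 → r2=4-2=2
CMP r2, #0  (cmp 2,0)
BGT loop: taken
SUB r3, r3, #14 → r3=0-14=-14
LDR r3, [r7] → r3=M[116]=-3
XOR r3, r3, #7 → r3=(-3)^7=-6
ADD r3, r3, #6 → r3=(-6)+6=0
ADD r7, r7, #4 → r7=116+4=120
SUB r2, r2, #2 → r2=2-2=0
CMP r2, #0  (cmp 0,0)
BGT loop: not taken
halt.
Total executed instructions: 44.

44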